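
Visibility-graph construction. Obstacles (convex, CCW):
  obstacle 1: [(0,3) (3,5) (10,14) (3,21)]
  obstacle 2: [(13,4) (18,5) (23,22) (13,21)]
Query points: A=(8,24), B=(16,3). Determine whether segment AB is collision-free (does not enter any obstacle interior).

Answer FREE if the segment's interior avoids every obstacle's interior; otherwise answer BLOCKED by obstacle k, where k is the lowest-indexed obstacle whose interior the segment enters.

Obstacle 1 [(0,3) (3,5) (10,14) (3,21)]:
  edge (0,3)–(3,5): clear
  edge (3,5)–(10,14): clear
  edge (10,14)–(3,21): clear
  edge (3,21)–(0,3): clear
  midpoint (12,27/2) outside
  → clear
Obstacle 2 [(13,4) (18,5) (23,22) (13,21)]:
  edge (13,4)–(18,5): crosses AB
  edge (18,5)–(23,22): clear
  edge (23,22)–(13,21): clear
  edge (13,21)–(13,4): crosses AB
  → BLOCKED

BLOCKED by obstacle 2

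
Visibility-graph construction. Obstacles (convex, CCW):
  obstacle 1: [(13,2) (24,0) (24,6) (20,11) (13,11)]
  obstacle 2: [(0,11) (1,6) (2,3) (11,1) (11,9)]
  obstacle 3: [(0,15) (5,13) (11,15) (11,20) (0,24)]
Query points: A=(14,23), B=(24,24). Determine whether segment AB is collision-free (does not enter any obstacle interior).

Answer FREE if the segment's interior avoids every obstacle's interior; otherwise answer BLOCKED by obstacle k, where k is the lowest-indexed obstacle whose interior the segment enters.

FREE

Obstacle 1 [(13,2) (24,0) (24,6) (20,11) (13,11)]:
  edge (13,2)–(24,0): clear
  edge (24,0)–(24,6): clear
  edge (24,6)–(20,11): clear
  edge (20,11)–(13,11): clear
  edge (13,11)–(13,2): clear
  midpoint (19,47/2) outside
  → clear
Obstacle 2 [(0,11) (1,6) (2,3) (11,1) (11,9)]:
  edge (0,11)–(1,6): clear
  edge (1,6)–(2,3): clear
  edge (2,3)–(11,1): clear
  edge (11,1)–(11,9): clear
  edge (11,9)–(0,11): clear
  midpoint (19,47/2) outside
  → clear
Obstacle 3 [(0,15) (5,13) (11,15) (11,20) (0,24)]:
  edge (0,15)–(5,13): clear
  edge (5,13)–(11,15): clear
  edge (11,15)–(11,20): clear
  edge (11,20)–(0,24): clear
  edge (0,24)–(0,15): clear
  midpoint (19,47/2) outside
  → clear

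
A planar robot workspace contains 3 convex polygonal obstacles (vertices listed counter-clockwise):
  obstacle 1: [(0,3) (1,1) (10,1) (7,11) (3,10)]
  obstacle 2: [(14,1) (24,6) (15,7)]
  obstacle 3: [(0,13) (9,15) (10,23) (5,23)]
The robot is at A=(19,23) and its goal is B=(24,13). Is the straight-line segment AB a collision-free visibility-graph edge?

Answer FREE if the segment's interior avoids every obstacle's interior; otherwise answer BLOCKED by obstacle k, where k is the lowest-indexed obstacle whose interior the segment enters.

FREE

Obstacle 1 [(0,3) (1,1) (10,1) (7,11) (3,10)]:
  edge (0,3)–(1,1): clear
  edge (1,1)–(10,1): clear
  edge (10,1)–(7,11): clear
  edge (7,11)–(3,10): clear
  edge (3,10)–(0,3): clear
  midpoint (43/2,18) outside
  → clear
Obstacle 2 [(14,1) (24,6) (15,7)]:
  edge (14,1)–(24,6): clear
  edge (24,6)–(15,7): clear
  edge (15,7)–(14,1): clear
  midpoint (43/2,18) outside
  → clear
Obstacle 3 [(0,13) (9,15) (10,23) (5,23)]:
  edge (0,13)–(9,15): clear
  edge (9,15)–(10,23): clear
  edge (10,23)–(5,23): clear
  edge (5,23)–(0,13): clear
  midpoint (43/2,18) outside
  → clear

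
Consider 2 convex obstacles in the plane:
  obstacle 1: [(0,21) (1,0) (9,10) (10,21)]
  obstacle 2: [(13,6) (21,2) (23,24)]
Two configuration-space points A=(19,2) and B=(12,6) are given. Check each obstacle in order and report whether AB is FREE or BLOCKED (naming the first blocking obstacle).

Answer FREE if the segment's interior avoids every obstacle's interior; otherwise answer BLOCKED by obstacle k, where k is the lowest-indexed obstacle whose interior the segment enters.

FREE

Obstacle 1 [(0,21) (1,0) (9,10) (10,21)]:
  edge (0,21)–(1,0): clear
  edge (1,0)–(9,10): clear
  edge (9,10)–(10,21): clear
  edge (10,21)–(0,21): clear
  midpoint (31/2,4) outside
  → clear
Obstacle 2 [(13,6) (21,2) (23,24)]:
  edge (13,6)–(21,2): clear
  edge (21,2)–(23,24): clear
  edge (23,24)–(13,6): clear
  midpoint (31/2,4) outside
  → clear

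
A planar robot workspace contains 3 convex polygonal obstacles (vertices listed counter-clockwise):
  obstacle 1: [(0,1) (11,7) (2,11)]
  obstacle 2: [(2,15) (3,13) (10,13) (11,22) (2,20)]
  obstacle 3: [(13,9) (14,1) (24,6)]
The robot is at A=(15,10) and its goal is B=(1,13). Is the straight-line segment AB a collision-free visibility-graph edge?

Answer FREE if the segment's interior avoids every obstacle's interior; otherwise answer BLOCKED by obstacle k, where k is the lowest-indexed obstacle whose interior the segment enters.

FREE

Obstacle 1 [(0,1) (11,7) (2,11)]:
  edge (0,1)–(11,7): clear
  edge (11,7)–(2,11): clear
  edge (2,11)–(0,1): clear
  midpoint (8,23/2) outside
  → clear
Obstacle 2 [(2,15) (3,13) (10,13) (11,22) (2,20)]:
  edge (2,15)–(3,13): clear
  edge (3,13)–(10,13): clear
  edge (10,13)–(11,22): clear
  edge (11,22)–(2,20): clear
  edge (2,20)–(2,15): clear
  midpoint (8,23/2) outside
  → clear
Obstacle 3 [(13,9) (14,1) (24,6)]:
  edge (13,9)–(14,1): clear
  edge (14,1)–(24,6): clear
  edge (24,6)–(13,9): clear
  midpoint (8,23/2) outside
  → clear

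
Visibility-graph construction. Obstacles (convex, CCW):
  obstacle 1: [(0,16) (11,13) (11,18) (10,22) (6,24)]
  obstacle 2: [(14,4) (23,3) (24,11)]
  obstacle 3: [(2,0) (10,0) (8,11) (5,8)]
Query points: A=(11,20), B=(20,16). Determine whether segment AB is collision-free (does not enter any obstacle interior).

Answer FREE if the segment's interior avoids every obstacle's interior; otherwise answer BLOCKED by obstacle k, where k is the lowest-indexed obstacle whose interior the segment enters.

FREE

Obstacle 1 [(0,16) (11,13) (11,18) (10,22) (6,24)]:
  edge (0,16)–(11,13): clear
  edge (11,13)–(11,18): clear
  edge (11,18)–(10,22): clear
  edge (10,22)–(6,24): clear
  edge (6,24)–(0,16): clear
  midpoint (31/2,18) outside
  → clear
Obstacle 2 [(14,4) (23,3) (24,11)]:
  edge (14,4)–(23,3): clear
  edge (23,3)–(24,11): clear
  edge (24,11)–(14,4): clear
  midpoint (31/2,18) outside
  → clear
Obstacle 3 [(2,0) (10,0) (8,11) (5,8)]:
  edge (2,0)–(10,0): clear
  edge (10,0)–(8,11): clear
  edge (8,11)–(5,8): clear
  edge (5,8)–(2,0): clear
  midpoint (31/2,18) outside
  → clear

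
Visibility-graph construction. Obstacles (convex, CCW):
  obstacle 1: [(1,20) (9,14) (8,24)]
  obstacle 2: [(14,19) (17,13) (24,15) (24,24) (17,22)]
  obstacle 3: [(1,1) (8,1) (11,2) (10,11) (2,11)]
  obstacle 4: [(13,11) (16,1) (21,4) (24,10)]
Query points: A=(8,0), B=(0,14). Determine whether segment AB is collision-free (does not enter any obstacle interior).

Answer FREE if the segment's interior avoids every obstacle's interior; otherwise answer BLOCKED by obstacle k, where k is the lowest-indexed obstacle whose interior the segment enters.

BLOCKED by obstacle 3

Obstacle 1 [(1,20) (9,14) (8,24)]:
  edge (1,20)–(9,14): clear
  edge (9,14)–(8,24): clear
  edge (8,24)–(1,20): clear
  midpoint (4,7) outside
  → clear
Obstacle 2 [(14,19) (17,13) (24,15) (24,24) (17,22)]:
  edge (14,19)–(17,13): clear
  edge (17,13)–(24,15): clear
  edge (24,15)–(24,24): clear
  edge (24,24)–(17,22): clear
  edge (17,22)–(14,19): clear
  midpoint (4,7) outside
  → clear
Obstacle 3 [(1,1) (8,1) (11,2) (10,11) (2,11)]:
  edge (1,1)–(8,1): crosses AB
  edge (8,1)–(11,2): clear
  edge (11,2)–(10,11): clear
  edge (10,11)–(2,11): clear
  edge (2,11)–(1,1): crosses AB
  → BLOCKED
Obstacle 4 [(13,11) (16,1) (21,4) (24,10)]:
  edge (13,11)–(16,1): clear
  edge (16,1)–(21,4): clear
  edge (21,4)–(24,10): clear
  edge (24,10)–(13,11): clear
  midpoint (4,7) outside
  → clear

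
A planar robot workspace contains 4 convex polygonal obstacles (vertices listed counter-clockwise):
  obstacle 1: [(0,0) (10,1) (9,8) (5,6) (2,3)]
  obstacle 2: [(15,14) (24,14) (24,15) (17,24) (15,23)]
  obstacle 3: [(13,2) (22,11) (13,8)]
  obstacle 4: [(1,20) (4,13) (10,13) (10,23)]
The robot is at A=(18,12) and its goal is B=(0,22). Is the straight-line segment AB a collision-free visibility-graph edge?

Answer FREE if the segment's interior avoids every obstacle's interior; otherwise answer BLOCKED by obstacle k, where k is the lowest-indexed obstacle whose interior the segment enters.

BLOCKED by obstacle 4

Obstacle 1 [(0,0) (10,1) (9,8) (5,6) (2,3)]:
  edge (0,0)–(10,1): clear
  edge (10,1)–(9,8): clear
  edge (9,8)–(5,6): clear
  edge (5,6)–(2,3): clear
  edge (2,3)–(0,0): clear
  midpoint (9,17) outside
  → clear
Obstacle 2 [(15,14) (24,14) (24,15) (17,24) (15,23)]:
  edge (15,14)–(24,14): clear
  edge (24,14)–(24,15): clear
  edge (24,15)–(17,24): clear
  edge (17,24)–(15,23): clear
  edge (15,23)–(15,14): clear
  midpoint (9,17) outside
  → clear
Obstacle 3 [(13,2) (22,11) (13,8)]:
  edge (13,2)–(22,11): clear
  edge (22,11)–(13,8): clear
  edge (13,8)–(13,2): clear
  midpoint (9,17) outside
  → clear
Obstacle 4 [(1,20) (4,13) (10,13) (10,23)]:
  edge (1,20)–(4,13): clear
  edge (4,13)–(10,13): clear
  edge (10,13)–(10,23): crosses AB
  edge (10,23)–(1,20): crosses AB
  → BLOCKED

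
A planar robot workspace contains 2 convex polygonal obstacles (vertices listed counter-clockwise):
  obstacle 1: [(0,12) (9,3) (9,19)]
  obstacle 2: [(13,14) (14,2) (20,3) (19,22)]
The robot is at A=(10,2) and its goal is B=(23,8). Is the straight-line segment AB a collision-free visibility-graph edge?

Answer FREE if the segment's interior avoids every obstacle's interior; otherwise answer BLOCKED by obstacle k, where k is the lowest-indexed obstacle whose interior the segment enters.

BLOCKED by obstacle 2

Obstacle 1 [(0,12) (9,3) (9,19)]:
  edge (0,12)–(9,3): clear
  edge (9,3)–(9,19): clear
  edge (9,19)–(0,12): clear
  midpoint (33/2,5) outside
  → clear
Obstacle 2 [(13,14) (14,2) (20,3) (19,22)]:
  edge (13,14)–(14,2): crosses AB
  edge (14,2)–(20,3): clear
  edge (20,3)–(19,22): crosses AB
  edge (19,22)–(13,14): clear
  → BLOCKED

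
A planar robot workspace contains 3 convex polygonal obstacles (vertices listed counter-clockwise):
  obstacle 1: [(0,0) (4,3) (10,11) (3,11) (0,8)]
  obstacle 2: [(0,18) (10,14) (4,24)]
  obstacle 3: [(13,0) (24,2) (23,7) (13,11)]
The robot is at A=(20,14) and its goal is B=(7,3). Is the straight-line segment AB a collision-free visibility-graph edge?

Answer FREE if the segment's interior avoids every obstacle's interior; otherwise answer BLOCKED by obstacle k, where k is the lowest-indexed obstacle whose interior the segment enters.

Obstacle 1 [(0,0) (4,3) (10,11) (3,11) (0,8)]:
  edge (0,0)–(4,3): clear
  edge (4,3)–(10,11): clear
  edge (10,11)–(3,11): clear
  edge (3,11)–(0,8): clear
  edge (0,8)–(0,0): clear
  midpoint (27/2,17/2) outside
  → clear
Obstacle 2 [(0,18) (10,14) (4,24)]:
  edge (0,18)–(10,14): clear
  edge (10,14)–(4,24): clear
  edge (4,24)–(0,18): clear
  midpoint (27/2,17/2) outside
  → clear
Obstacle 3 [(13,0) (24,2) (23,7) (13,11)]:
  edge (13,0)–(24,2): clear
  edge (24,2)–(23,7): clear
  edge (23,7)–(13,11): crosses AB
  edge (13,11)–(13,0): crosses AB
  → BLOCKED

BLOCKED by obstacle 3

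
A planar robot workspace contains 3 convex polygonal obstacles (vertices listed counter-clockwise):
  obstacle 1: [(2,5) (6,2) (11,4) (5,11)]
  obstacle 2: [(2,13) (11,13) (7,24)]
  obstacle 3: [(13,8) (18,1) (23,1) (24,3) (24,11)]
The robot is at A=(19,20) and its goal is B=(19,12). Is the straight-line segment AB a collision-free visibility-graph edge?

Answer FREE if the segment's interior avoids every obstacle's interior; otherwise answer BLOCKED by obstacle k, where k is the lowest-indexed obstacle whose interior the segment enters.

FREE

Obstacle 1 [(2,5) (6,2) (11,4) (5,11)]:
  edge (2,5)–(6,2): clear
  edge (6,2)–(11,4): clear
  edge (11,4)–(5,11): clear
  edge (5,11)–(2,5): clear
  midpoint (19,16) outside
  → clear
Obstacle 2 [(2,13) (11,13) (7,24)]:
  edge (2,13)–(11,13): clear
  edge (11,13)–(7,24): clear
  edge (7,24)–(2,13): clear
  midpoint (19,16) outside
  → clear
Obstacle 3 [(13,8) (18,1) (23,1) (24,3) (24,11)]:
  edge (13,8)–(18,1): clear
  edge (18,1)–(23,1): clear
  edge (23,1)–(24,3): clear
  edge (24,3)–(24,11): clear
  edge (24,11)–(13,8): clear
  midpoint (19,16) outside
  → clear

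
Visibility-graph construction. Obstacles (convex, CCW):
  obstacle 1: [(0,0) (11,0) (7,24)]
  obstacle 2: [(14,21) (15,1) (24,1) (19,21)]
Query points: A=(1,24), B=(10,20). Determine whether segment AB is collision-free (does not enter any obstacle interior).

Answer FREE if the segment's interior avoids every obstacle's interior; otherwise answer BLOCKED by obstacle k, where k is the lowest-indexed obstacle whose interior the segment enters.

BLOCKED by obstacle 1

Obstacle 1 [(0,0) (11,0) (7,24)]:
  edge (0,0)–(11,0): clear
  edge (11,0)–(7,24): crosses AB
  edge (7,24)–(0,0): crosses AB
  → BLOCKED
Obstacle 2 [(14,21) (15,1) (24,1) (19,21)]:
  edge (14,21)–(15,1): clear
  edge (15,1)–(24,1): clear
  edge (24,1)–(19,21): clear
  edge (19,21)–(14,21): clear
  midpoint (11/2,22) outside
  → clear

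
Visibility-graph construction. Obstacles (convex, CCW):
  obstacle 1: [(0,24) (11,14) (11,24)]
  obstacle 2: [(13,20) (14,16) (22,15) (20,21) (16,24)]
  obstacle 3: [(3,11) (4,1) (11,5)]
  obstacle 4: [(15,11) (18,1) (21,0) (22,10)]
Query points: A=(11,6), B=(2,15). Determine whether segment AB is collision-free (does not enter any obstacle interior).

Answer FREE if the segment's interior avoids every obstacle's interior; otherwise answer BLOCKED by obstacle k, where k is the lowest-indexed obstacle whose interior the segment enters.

FREE

Obstacle 1 [(0,24) (11,14) (11,24)]:
  edge (0,24)–(11,14): clear
  edge (11,14)–(11,24): clear
  edge (11,24)–(0,24): clear
  midpoint (13/2,21/2) outside
  → clear
Obstacle 2 [(13,20) (14,16) (22,15) (20,21) (16,24)]:
  edge (13,20)–(14,16): clear
  edge (14,16)–(22,15): clear
  edge (22,15)–(20,21): clear
  edge (20,21)–(16,24): clear
  edge (16,24)–(13,20): clear
  midpoint (13/2,21/2) outside
  → clear
Obstacle 3 [(3,11) (4,1) (11,5)]:
  edge (3,11)–(4,1): clear
  edge (4,1)–(11,5): clear
  edge (11,5)–(3,11): clear
  midpoint (13/2,21/2) outside
  → clear
Obstacle 4 [(15,11) (18,1) (21,0) (22,10)]:
  edge (15,11)–(18,1): clear
  edge (18,1)–(21,0): clear
  edge (21,0)–(22,10): clear
  edge (22,10)–(15,11): clear
  midpoint (13/2,21/2) outside
  → clear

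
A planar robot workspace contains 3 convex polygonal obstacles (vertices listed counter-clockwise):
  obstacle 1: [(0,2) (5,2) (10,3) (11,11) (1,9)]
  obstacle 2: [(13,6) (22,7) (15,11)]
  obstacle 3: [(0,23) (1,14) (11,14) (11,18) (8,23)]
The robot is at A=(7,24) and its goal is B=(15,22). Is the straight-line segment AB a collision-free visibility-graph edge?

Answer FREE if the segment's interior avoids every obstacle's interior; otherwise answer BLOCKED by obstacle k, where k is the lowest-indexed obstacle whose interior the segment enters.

FREE

Obstacle 1 [(0,2) (5,2) (10,3) (11,11) (1,9)]:
  edge (0,2)–(5,2): clear
  edge (5,2)–(10,3): clear
  edge (10,3)–(11,11): clear
  edge (11,11)–(1,9): clear
  edge (1,9)–(0,2): clear
  midpoint (11,23) outside
  → clear
Obstacle 2 [(13,6) (22,7) (15,11)]:
  edge (13,6)–(22,7): clear
  edge (22,7)–(15,11): clear
  edge (15,11)–(13,6): clear
  midpoint (11,23) outside
  → clear
Obstacle 3 [(0,23) (1,14) (11,14) (11,18) (8,23)]:
  edge (0,23)–(1,14): clear
  edge (1,14)–(11,14): clear
  edge (11,14)–(11,18): clear
  edge (11,18)–(8,23): clear
  edge (8,23)–(0,23): clear
  midpoint (11,23) outside
  → clear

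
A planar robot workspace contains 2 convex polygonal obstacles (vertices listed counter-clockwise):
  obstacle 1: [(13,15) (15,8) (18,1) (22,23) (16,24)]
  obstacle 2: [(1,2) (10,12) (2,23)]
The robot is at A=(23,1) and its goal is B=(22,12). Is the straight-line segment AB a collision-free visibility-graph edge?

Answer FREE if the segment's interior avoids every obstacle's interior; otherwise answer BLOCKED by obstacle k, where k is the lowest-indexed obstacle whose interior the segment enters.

Obstacle 1 [(13,15) (15,8) (18,1) (22,23) (16,24)]:
  edge (13,15)–(15,8): clear
  edge (15,8)–(18,1): clear
  edge (18,1)–(22,23): clear
  edge (22,23)–(16,24): clear
  edge (16,24)–(13,15): clear
  midpoint (45/2,13/2) outside
  → clear
Obstacle 2 [(1,2) (10,12) (2,23)]:
  edge (1,2)–(10,12): clear
  edge (10,12)–(2,23): clear
  edge (2,23)–(1,2): clear
  midpoint (45/2,13/2) outside
  → clear

FREE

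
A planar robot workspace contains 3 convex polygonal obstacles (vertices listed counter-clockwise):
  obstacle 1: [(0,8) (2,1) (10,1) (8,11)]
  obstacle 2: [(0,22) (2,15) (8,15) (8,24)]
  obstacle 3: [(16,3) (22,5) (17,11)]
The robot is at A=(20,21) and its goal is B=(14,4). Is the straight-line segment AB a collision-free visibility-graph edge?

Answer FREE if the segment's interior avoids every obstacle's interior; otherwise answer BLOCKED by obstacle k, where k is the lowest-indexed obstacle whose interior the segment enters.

FREE

Obstacle 1 [(0,8) (2,1) (10,1) (8,11)]:
  edge (0,8)–(2,1): clear
  edge (2,1)–(10,1): clear
  edge (10,1)–(8,11): clear
  edge (8,11)–(0,8): clear
  midpoint (17,25/2) outside
  → clear
Obstacle 2 [(0,22) (2,15) (8,15) (8,24)]:
  edge (0,22)–(2,15): clear
  edge (2,15)–(8,15): clear
  edge (8,15)–(8,24): clear
  edge (8,24)–(0,22): clear
  midpoint (17,25/2) outside
  → clear
Obstacle 3 [(16,3) (22,5) (17,11)]:
  edge (16,3)–(22,5): clear
  edge (22,5)–(17,11): clear
  edge (17,11)–(16,3): clear
  midpoint (17,25/2) outside
  → clear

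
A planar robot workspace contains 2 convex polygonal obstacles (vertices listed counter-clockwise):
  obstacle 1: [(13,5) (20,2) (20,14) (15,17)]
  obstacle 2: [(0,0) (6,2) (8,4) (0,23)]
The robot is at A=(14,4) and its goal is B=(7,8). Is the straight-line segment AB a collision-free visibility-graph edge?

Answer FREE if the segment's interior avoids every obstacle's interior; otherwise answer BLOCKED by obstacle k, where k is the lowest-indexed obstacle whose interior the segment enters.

FREE

Obstacle 1 [(13,5) (20,2) (20,14) (15,17)]:
  edge (13,5)–(20,2): clear
  edge (20,2)–(20,14): clear
  edge (20,14)–(15,17): clear
  edge (15,17)–(13,5): clear
  midpoint (21/2,6) outside
  → clear
Obstacle 2 [(0,0) (6,2) (8,4) (0,23)]:
  edge (0,0)–(6,2): clear
  edge (6,2)–(8,4): clear
  edge (8,4)–(0,23): clear
  edge (0,23)–(0,0): clear
  midpoint (21/2,6) outside
  → clear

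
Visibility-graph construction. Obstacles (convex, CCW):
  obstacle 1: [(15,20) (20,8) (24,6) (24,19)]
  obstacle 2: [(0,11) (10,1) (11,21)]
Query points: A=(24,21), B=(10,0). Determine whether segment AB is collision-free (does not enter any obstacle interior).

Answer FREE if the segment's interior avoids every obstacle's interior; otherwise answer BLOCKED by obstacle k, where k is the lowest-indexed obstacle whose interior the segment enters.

BLOCKED by obstacle 1

Obstacle 1 [(15,20) (20,8) (24,6) (24,19)]:
  edge (15,20)–(20,8): crosses AB
  edge (20,8)–(24,6): clear
  edge (24,6)–(24,19): clear
  edge (24,19)–(15,20): crosses AB
  → BLOCKED
Obstacle 2 [(0,11) (10,1) (11,21)]:
  edge (0,11)–(10,1): clear
  edge (10,1)–(11,21): clear
  edge (11,21)–(0,11): clear
  midpoint (17,21/2) outside
  → clear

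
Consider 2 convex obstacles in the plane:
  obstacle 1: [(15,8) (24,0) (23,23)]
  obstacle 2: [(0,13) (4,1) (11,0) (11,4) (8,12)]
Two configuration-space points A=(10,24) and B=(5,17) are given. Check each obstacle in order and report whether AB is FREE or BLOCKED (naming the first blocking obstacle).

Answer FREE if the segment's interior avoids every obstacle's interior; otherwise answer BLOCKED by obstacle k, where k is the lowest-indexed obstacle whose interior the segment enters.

Obstacle 1 [(15,8) (24,0) (23,23)]:
  edge (15,8)–(24,0): clear
  edge (24,0)–(23,23): clear
  edge (23,23)–(15,8): clear
  midpoint (15/2,41/2) outside
  → clear
Obstacle 2 [(0,13) (4,1) (11,0) (11,4) (8,12)]:
  edge (0,13)–(4,1): clear
  edge (4,1)–(11,0): clear
  edge (11,0)–(11,4): clear
  edge (11,4)–(8,12): clear
  edge (8,12)–(0,13): clear
  midpoint (15/2,41/2) outside
  → clear

FREE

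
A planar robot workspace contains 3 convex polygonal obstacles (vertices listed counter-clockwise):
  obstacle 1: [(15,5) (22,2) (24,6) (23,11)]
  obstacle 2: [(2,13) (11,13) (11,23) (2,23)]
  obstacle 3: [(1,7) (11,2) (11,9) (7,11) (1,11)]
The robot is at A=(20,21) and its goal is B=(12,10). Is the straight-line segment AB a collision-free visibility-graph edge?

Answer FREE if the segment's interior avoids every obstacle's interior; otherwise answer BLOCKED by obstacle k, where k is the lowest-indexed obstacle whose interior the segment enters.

FREE

Obstacle 1 [(15,5) (22,2) (24,6) (23,11)]:
  edge (15,5)–(22,2): clear
  edge (22,2)–(24,6): clear
  edge (24,6)–(23,11): clear
  edge (23,11)–(15,5): clear
  midpoint (16,31/2) outside
  → clear
Obstacle 2 [(2,13) (11,13) (11,23) (2,23)]:
  edge (2,13)–(11,13): clear
  edge (11,13)–(11,23): clear
  edge (11,23)–(2,23): clear
  edge (2,23)–(2,13): clear
  midpoint (16,31/2) outside
  → clear
Obstacle 3 [(1,7) (11,2) (11,9) (7,11) (1,11)]:
  edge (1,7)–(11,2): clear
  edge (11,2)–(11,9): clear
  edge (11,9)–(7,11): clear
  edge (7,11)–(1,11): clear
  edge (1,11)–(1,7): clear
  midpoint (16,31/2) outside
  → clear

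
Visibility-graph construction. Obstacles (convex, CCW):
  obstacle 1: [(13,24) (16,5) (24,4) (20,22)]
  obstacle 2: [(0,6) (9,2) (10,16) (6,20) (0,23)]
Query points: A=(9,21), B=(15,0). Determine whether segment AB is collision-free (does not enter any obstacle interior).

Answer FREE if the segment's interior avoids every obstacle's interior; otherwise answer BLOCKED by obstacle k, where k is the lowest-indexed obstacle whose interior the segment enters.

FREE

Obstacle 1 [(13,24) (16,5) (24,4) (20,22)]:
  edge (13,24)–(16,5): clear
  edge (16,5)–(24,4): clear
  edge (24,4)–(20,22): clear
  edge (20,22)–(13,24): clear
  midpoint (12,21/2) outside
  → clear
Obstacle 2 [(0,6) (9,2) (10,16) (6,20) (0,23)]:
  edge (0,6)–(9,2): clear
  edge (9,2)–(10,16): clear
  edge (10,16)–(6,20): clear
  edge (6,20)–(0,23): clear
  edge (0,23)–(0,6): clear
  midpoint (12,21/2) outside
  → clear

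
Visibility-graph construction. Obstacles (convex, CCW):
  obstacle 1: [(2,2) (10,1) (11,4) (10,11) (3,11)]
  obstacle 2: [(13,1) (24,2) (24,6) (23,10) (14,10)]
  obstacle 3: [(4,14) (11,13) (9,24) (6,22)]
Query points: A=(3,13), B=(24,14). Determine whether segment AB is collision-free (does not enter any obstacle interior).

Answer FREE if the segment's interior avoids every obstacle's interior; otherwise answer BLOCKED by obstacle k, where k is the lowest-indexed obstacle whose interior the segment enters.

BLOCKED by obstacle 3

Obstacle 1 [(2,2) (10,1) (11,4) (10,11) (3,11)]:
  edge (2,2)–(10,1): clear
  edge (10,1)–(11,4): clear
  edge (11,4)–(10,11): clear
  edge (10,11)–(3,11): clear
  edge (3,11)–(2,2): clear
  midpoint (27/2,27/2) outside
  → clear
Obstacle 2 [(13,1) (24,2) (24,6) (23,10) (14,10)]:
  edge (13,1)–(24,2): clear
  edge (24,2)–(24,6): clear
  edge (24,6)–(23,10): clear
  edge (23,10)–(14,10): clear
  edge (14,10)–(13,1): clear
  midpoint (27/2,27/2) outside
  → clear
Obstacle 3 [(4,14) (11,13) (9,24) (6,22)]:
  edge (4,14)–(11,13): crosses AB
  edge (11,13)–(9,24): crosses AB
  edge (9,24)–(6,22): clear
  edge (6,22)–(4,14): clear
  → BLOCKED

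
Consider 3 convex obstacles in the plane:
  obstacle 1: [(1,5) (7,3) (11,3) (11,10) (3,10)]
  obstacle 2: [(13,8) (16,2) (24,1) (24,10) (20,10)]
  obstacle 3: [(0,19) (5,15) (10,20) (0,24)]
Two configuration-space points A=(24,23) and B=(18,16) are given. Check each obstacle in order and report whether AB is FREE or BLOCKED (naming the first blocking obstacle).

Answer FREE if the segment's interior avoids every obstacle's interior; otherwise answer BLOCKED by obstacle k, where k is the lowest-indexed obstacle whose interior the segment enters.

FREE

Obstacle 1 [(1,5) (7,3) (11,3) (11,10) (3,10)]:
  edge (1,5)–(7,3): clear
  edge (7,3)–(11,3): clear
  edge (11,3)–(11,10): clear
  edge (11,10)–(3,10): clear
  edge (3,10)–(1,5): clear
  midpoint (21,39/2) outside
  → clear
Obstacle 2 [(13,8) (16,2) (24,1) (24,10) (20,10)]:
  edge (13,8)–(16,2): clear
  edge (16,2)–(24,1): clear
  edge (24,1)–(24,10): clear
  edge (24,10)–(20,10): clear
  edge (20,10)–(13,8): clear
  midpoint (21,39/2) outside
  → clear
Obstacle 3 [(0,19) (5,15) (10,20) (0,24)]:
  edge (0,19)–(5,15): clear
  edge (5,15)–(10,20): clear
  edge (10,20)–(0,24): clear
  edge (0,24)–(0,19): clear
  midpoint (21,39/2) outside
  → clear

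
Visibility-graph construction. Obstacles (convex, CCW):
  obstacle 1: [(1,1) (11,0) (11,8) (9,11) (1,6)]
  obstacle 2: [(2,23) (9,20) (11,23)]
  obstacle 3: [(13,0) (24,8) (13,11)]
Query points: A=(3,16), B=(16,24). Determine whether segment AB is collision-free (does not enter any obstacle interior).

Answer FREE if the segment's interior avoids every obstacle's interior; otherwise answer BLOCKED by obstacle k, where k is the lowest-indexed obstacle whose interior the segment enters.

Obstacle 1 [(1,1) (11,0) (11,8) (9,11) (1,6)]:
  edge (1,1)–(11,0): clear
  edge (11,0)–(11,8): clear
  edge (11,8)–(9,11): clear
  edge (9,11)–(1,6): clear
  edge (1,6)–(1,1): clear
  midpoint (19/2,20) outside
  → clear
Obstacle 2 [(2,23) (9,20) (11,23)]:
  edge (2,23)–(9,20): clear
  edge (9,20)–(11,23): clear
  edge (11,23)–(2,23): clear
  midpoint (19/2,20) outside
  → clear
Obstacle 3 [(13,0) (24,8) (13,11)]:
  edge (13,0)–(24,8): clear
  edge (24,8)–(13,11): clear
  edge (13,11)–(13,0): clear
  midpoint (19/2,20) outside
  → clear

FREE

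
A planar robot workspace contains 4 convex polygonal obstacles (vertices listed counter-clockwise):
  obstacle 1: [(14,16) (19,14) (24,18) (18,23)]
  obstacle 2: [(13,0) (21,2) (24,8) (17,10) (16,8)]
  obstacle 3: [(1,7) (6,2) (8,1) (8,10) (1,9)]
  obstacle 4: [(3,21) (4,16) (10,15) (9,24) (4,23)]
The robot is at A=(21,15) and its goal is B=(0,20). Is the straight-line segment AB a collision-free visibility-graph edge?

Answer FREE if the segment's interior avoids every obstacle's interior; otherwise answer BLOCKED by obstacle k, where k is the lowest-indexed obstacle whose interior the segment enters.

Obstacle 1 [(14,16) (19,14) (24,18) (18,23)]:
  edge (14,16)–(19,14): clear
  edge (19,14)–(24,18): crosses AB
  edge (24,18)–(18,23): clear
  edge (18,23)–(14,16): crosses AB
  → BLOCKED
Obstacle 2 [(13,0) (21,2) (24,8) (17,10) (16,8)]:
  edge (13,0)–(21,2): clear
  edge (21,2)–(24,8): clear
  edge (24,8)–(17,10): clear
  edge (17,10)–(16,8): clear
  edge (16,8)–(13,0): clear
  midpoint (21/2,35/2) outside
  → clear
Obstacle 3 [(1,7) (6,2) (8,1) (8,10) (1,9)]:
  edge (1,7)–(6,2): clear
  edge (6,2)–(8,1): clear
  edge (8,1)–(8,10): clear
  edge (8,10)–(1,9): clear
  edge (1,9)–(1,7): clear
  midpoint (21/2,35/2) outside
  → clear
Obstacle 4 [(3,21) (4,16) (10,15) (9,24) (4,23)]:
  edge (3,21)–(4,16): crosses AB
  edge (4,16)–(10,15): clear
  edge (10,15)–(9,24): crosses AB
  edge (9,24)–(4,23): clear
  edge (4,23)–(3,21): clear
  → BLOCKED

BLOCKED by obstacle 1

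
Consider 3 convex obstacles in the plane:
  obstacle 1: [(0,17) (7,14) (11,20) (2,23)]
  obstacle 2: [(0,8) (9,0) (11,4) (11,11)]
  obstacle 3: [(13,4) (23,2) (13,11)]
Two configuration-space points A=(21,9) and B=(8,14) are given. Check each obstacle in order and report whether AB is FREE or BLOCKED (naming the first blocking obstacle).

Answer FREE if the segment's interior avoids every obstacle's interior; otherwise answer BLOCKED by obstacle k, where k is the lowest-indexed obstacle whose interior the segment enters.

Obstacle 1 [(0,17) (7,14) (11,20) (2,23)]:
  edge (0,17)–(7,14): clear
  edge (7,14)–(11,20): clear
  edge (11,20)–(2,23): clear
  edge (2,23)–(0,17): clear
  midpoint (29/2,23/2) outside
  → clear
Obstacle 2 [(0,8) (9,0) (11,4) (11,11)]:
  edge (0,8)–(9,0): clear
  edge (9,0)–(11,4): clear
  edge (11,4)–(11,11): clear
  edge (11,11)–(0,8): clear
  midpoint (29/2,23/2) outside
  → clear
Obstacle 3 [(13,4) (23,2) (13,11)]:
  edge (13,4)–(23,2): clear
  edge (23,2)–(13,11): clear
  edge (13,11)–(13,4): clear
  midpoint (29/2,23/2) outside
  → clear

FREE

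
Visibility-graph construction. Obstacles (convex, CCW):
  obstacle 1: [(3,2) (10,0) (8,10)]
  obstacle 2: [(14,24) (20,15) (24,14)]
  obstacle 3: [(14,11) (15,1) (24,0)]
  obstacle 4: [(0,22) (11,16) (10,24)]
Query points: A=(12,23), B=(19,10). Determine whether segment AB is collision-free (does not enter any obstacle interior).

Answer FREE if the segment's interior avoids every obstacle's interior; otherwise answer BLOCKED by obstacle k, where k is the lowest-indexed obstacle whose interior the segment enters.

FREE

Obstacle 1 [(3,2) (10,0) (8,10)]:
  edge (3,2)–(10,0): clear
  edge (10,0)–(8,10): clear
  edge (8,10)–(3,2): clear
  midpoint (31/2,33/2) outside
  → clear
Obstacle 2 [(14,24) (20,15) (24,14)]:
  edge (14,24)–(20,15): clear
  edge (20,15)–(24,14): clear
  edge (24,14)–(14,24): clear
  midpoint (31/2,33/2) outside
  → clear
Obstacle 3 [(14,11) (15,1) (24,0)]:
  edge (14,11)–(15,1): clear
  edge (15,1)–(24,0): clear
  edge (24,0)–(14,11): clear
  midpoint (31/2,33/2) outside
  → clear
Obstacle 4 [(0,22) (11,16) (10,24)]:
  edge (0,22)–(11,16): clear
  edge (11,16)–(10,24): clear
  edge (10,24)–(0,22): clear
  midpoint (31/2,33/2) outside
  → clear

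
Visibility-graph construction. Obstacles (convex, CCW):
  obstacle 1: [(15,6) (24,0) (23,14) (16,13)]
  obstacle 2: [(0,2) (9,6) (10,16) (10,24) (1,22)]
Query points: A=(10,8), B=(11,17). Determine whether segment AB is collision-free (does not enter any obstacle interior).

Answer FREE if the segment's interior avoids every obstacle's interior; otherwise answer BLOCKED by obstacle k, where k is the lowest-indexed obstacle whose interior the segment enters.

FREE

Obstacle 1 [(15,6) (24,0) (23,14) (16,13)]:
  edge (15,6)–(24,0): clear
  edge (24,0)–(23,14): clear
  edge (23,14)–(16,13): clear
  edge (16,13)–(15,6): clear
  midpoint (21/2,25/2) outside
  → clear
Obstacle 2 [(0,2) (9,6) (10,16) (10,24) (1,22)]:
  edge (0,2)–(9,6): clear
  edge (9,6)–(10,16): clear
  edge (10,16)–(10,24): clear
  edge (10,24)–(1,22): clear
  edge (1,22)–(0,2): clear
  midpoint (21/2,25/2) outside
  → clear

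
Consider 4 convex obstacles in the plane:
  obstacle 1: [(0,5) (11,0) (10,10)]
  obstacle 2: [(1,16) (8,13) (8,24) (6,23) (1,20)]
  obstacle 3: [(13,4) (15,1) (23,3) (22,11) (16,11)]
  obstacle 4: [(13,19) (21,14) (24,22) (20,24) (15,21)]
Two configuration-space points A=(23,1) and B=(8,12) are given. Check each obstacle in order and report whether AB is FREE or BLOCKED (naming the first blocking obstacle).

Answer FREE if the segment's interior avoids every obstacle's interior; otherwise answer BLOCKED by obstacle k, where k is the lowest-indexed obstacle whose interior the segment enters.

BLOCKED by obstacle 3

Obstacle 1 [(0,5) (11,0) (10,10)]:
  edge (0,5)–(11,0): clear
  edge (11,0)–(10,10): clear
  edge (10,10)–(0,5): clear
  midpoint (31/2,13/2) outside
  → clear
Obstacle 2 [(1,16) (8,13) (8,24) (6,23) (1,20)]:
  edge (1,16)–(8,13): clear
  edge (8,13)–(8,24): clear
  edge (8,24)–(6,23): clear
  edge (6,23)–(1,20): clear
  edge (1,20)–(1,16): clear
  midpoint (31/2,13/2) outside
  → clear
Obstacle 3 [(13,4) (15,1) (23,3) (22,11) (16,11)]:
  edge (13,4)–(15,1): clear
  edge (15,1)–(23,3): crosses AB
  edge (23,3)–(22,11): clear
  edge (22,11)–(16,11): clear
  edge (16,11)–(13,4): crosses AB
  → BLOCKED
Obstacle 4 [(13,19) (21,14) (24,22) (20,24) (15,21)]:
  edge (13,19)–(21,14): clear
  edge (21,14)–(24,22): clear
  edge (24,22)–(20,24): clear
  edge (20,24)–(15,21): clear
  edge (15,21)–(13,19): clear
  midpoint (31/2,13/2) outside
  → clear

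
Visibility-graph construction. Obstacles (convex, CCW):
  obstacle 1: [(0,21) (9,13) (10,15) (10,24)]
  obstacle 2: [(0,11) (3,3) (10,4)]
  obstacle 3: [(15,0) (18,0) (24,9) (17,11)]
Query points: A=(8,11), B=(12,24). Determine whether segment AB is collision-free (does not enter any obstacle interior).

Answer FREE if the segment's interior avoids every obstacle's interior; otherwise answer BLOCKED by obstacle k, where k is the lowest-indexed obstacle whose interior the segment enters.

BLOCKED by obstacle 1

Obstacle 1 [(0,21) (9,13) (10,15) (10,24)]:
  edge (0,21)–(9,13): crosses AB
  edge (9,13)–(10,15): clear
  edge (10,15)–(10,24): crosses AB
  edge (10,24)–(0,21): clear
  → BLOCKED
Obstacle 2 [(0,11) (3,3) (10,4)]:
  edge (0,11)–(3,3): clear
  edge (3,3)–(10,4): clear
  edge (10,4)–(0,11): clear
  midpoint (10,35/2) outside
  → clear
Obstacle 3 [(15,0) (18,0) (24,9) (17,11)]:
  edge (15,0)–(18,0): clear
  edge (18,0)–(24,9): clear
  edge (24,9)–(17,11): clear
  edge (17,11)–(15,0): clear
  midpoint (10,35/2) outside
  → clear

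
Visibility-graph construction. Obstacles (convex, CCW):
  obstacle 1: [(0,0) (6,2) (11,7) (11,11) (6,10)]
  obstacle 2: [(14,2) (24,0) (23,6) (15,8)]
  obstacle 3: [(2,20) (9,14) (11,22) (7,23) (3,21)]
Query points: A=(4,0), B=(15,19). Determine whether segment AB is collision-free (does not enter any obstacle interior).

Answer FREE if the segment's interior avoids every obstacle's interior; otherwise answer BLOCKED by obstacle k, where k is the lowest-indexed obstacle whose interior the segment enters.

Obstacle 1 [(0,0) (6,2) (11,7) (11,11) (6,10)]:
  edge (0,0)–(6,2): crosses AB
  edge (6,2)–(11,7): clear
  edge (11,7)–(11,11): clear
  edge (11,11)–(6,10): crosses AB
  edge (6,10)–(0,0): clear
  → BLOCKED
Obstacle 2 [(14,2) (24,0) (23,6) (15,8)]:
  edge (14,2)–(24,0): clear
  edge (24,0)–(23,6): clear
  edge (23,6)–(15,8): clear
  edge (15,8)–(14,2): clear
  midpoint (19/2,19/2) outside
  → clear
Obstacle 3 [(2,20) (9,14) (11,22) (7,23) (3,21)]:
  edge (2,20)–(9,14): clear
  edge (9,14)–(11,22): clear
  edge (11,22)–(7,23): clear
  edge (7,23)–(3,21): clear
  edge (3,21)–(2,20): clear
  midpoint (19/2,19/2) outside
  → clear

BLOCKED by obstacle 1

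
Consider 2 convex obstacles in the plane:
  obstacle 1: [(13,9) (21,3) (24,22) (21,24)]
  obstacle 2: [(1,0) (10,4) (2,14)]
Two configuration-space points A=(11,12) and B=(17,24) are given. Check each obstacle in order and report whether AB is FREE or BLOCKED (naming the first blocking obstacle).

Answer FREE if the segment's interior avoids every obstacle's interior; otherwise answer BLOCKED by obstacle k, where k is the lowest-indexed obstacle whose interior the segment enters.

FREE

Obstacle 1 [(13,9) (21,3) (24,22) (21,24)]:
  edge (13,9)–(21,3): clear
  edge (21,3)–(24,22): clear
  edge (24,22)–(21,24): clear
  edge (21,24)–(13,9): clear
  midpoint (14,18) outside
  → clear
Obstacle 2 [(1,0) (10,4) (2,14)]:
  edge (1,0)–(10,4): clear
  edge (10,4)–(2,14): clear
  edge (2,14)–(1,0): clear
  midpoint (14,18) outside
  → clear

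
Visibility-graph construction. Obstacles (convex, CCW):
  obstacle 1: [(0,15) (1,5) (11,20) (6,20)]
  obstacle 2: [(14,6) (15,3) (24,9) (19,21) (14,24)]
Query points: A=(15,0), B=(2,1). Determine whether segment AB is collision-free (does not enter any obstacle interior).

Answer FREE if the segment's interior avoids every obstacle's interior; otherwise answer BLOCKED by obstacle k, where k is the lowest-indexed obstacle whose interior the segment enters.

Obstacle 1 [(0,15) (1,5) (11,20) (6,20)]:
  edge (0,15)–(1,5): clear
  edge (1,5)–(11,20): clear
  edge (11,20)–(6,20): clear
  edge (6,20)–(0,15): clear
  midpoint (17/2,1/2) outside
  → clear
Obstacle 2 [(14,6) (15,3) (24,9) (19,21) (14,24)]:
  edge (14,6)–(15,3): clear
  edge (15,3)–(24,9): clear
  edge (24,9)–(19,21): clear
  edge (19,21)–(14,24): clear
  edge (14,24)–(14,6): clear
  midpoint (17/2,1/2) outside
  → clear

FREE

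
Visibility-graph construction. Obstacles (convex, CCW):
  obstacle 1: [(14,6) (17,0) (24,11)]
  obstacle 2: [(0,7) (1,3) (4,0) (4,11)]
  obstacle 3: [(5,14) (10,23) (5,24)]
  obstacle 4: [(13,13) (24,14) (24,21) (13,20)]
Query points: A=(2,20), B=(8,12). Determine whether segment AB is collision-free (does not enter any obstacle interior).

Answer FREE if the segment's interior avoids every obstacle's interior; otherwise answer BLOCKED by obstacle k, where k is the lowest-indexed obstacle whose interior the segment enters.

BLOCKED by obstacle 3

Obstacle 1 [(14,6) (17,0) (24,11)]:
  edge (14,6)–(17,0): clear
  edge (17,0)–(24,11): clear
  edge (24,11)–(14,6): clear
  midpoint (5,16) outside
  → clear
Obstacle 2 [(0,7) (1,3) (4,0) (4,11)]:
  edge (0,7)–(1,3): clear
  edge (1,3)–(4,0): clear
  edge (4,0)–(4,11): clear
  edge (4,11)–(0,7): clear
  midpoint (5,16) outside
  → clear
Obstacle 3 [(5,14) (10,23) (5,24)]:
  edge (5,14)–(10,23): crosses AB
  edge (10,23)–(5,24): clear
  edge (5,24)–(5,14): crosses AB
  → BLOCKED
Obstacle 4 [(13,13) (24,14) (24,21) (13,20)]:
  edge (13,13)–(24,14): clear
  edge (24,14)–(24,21): clear
  edge (24,21)–(13,20): clear
  edge (13,20)–(13,13): clear
  midpoint (5,16) outside
  → clear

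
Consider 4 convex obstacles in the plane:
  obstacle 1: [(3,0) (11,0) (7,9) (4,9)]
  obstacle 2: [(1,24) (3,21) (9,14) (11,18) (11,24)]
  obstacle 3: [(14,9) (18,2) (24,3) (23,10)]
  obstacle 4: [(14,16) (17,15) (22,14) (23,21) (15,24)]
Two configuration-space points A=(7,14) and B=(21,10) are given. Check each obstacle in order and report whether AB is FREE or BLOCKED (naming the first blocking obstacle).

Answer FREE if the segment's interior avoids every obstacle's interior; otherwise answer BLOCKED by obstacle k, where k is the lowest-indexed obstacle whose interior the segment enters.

FREE

Obstacle 1 [(3,0) (11,0) (7,9) (4,9)]:
  edge (3,0)–(11,0): clear
  edge (11,0)–(7,9): clear
  edge (7,9)–(4,9): clear
  edge (4,9)–(3,0): clear
  midpoint (14,12) outside
  → clear
Obstacle 2 [(1,24) (3,21) (9,14) (11,18) (11,24)]:
  edge (1,24)–(3,21): clear
  edge (3,21)–(9,14): clear
  edge (9,14)–(11,18): clear
  edge (11,18)–(11,24): clear
  edge (11,24)–(1,24): clear
  midpoint (14,12) outside
  → clear
Obstacle 3 [(14,9) (18,2) (24,3) (23,10)]:
  edge (14,9)–(18,2): clear
  edge (18,2)–(24,3): clear
  edge (24,3)–(23,10): clear
  edge (23,10)–(14,9): clear
  midpoint (14,12) outside
  → clear
Obstacle 4 [(14,16) (17,15) (22,14) (23,21) (15,24)]:
  edge (14,16)–(17,15): clear
  edge (17,15)–(22,14): clear
  edge (22,14)–(23,21): clear
  edge (23,21)–(15,24): clear
  edge (15,24)–(14,16): clear
  midpoint (14,12) outside
  → clear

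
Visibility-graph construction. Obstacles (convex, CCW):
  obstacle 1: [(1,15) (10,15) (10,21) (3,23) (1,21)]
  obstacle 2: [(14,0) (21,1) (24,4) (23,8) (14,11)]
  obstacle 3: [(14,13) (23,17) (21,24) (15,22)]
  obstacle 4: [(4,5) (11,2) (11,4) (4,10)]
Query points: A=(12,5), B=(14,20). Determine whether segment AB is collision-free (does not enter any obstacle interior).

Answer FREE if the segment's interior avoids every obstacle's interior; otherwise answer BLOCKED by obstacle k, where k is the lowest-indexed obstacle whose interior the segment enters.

FREE

Obstacle 1 [(1,15) (10,15) (10,21) (3,23) (1,21)]:
  edge (1,15)–(10,15): clear
  edge (10,15)–(10,21): clear
  edge (10,21)–(3,23): clear
  edge (3,23)–(1,21): clear
  edge (1,21)–(1,15): clear
  midpoint (13,25/2) outside
  → clear
Obstacle 2 [(14,0) (21,1) (24,4) (23,8) (14,11)]:
  edge (14,0)–(21,1): clear
  edge (21,1)–(24,4): clear
  edge (24,4)–(23,8): clear
  edge (23,8)–(14,11): clear
  edge (14,11)–(14,0): clear
  midpoint (13,25/2) outside
  → clear
Obstacle 3 [(14,13) (23,17) (21,24) (15,22)]:
  edge (14,13)–(23,17): clear
  edge (23,17)–(21,24): clear
  edge (21,24)–(15,22): clear
  edge (15,22)–(14,13): clear
  midpoint (13,25/2) outside
  → clear
Obstacle 4 [(4,5) (11,2) (11,4) (4,10)]:
  edge (4,5)–(11,2): clear
  edge (11,2)–(11,4): clear
  edge (11,4)–(4,10): clear
  edge (4,10)–(4,5): clear
  midpoint (13,25/2) outside
  → clear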